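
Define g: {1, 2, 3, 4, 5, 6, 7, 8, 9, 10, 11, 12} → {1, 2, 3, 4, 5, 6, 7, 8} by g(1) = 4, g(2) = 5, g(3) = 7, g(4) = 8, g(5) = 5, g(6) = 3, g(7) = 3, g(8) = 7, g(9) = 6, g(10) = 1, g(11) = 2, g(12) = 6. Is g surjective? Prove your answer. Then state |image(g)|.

8

Every element of the codomain has a preimage: 1 = g(10), 2 = g(11), 3 = g(6), 4 = g(1), 5 = g(2), 6 = g(9), 7 = g(3), 8 = g(4).
Therefore g is surjective.
The image of g is {1, 2, 3, 4, 5, 6, 7, 8}, which has 8 elements.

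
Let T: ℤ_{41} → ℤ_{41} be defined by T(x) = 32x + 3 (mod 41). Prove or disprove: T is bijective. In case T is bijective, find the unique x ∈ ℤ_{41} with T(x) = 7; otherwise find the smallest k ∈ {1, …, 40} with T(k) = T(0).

Suppose T(a) = T(b) in ℤ_{41}. Then 32a + 3 ≡ 32b + 3 (mod 41), hence 32(a − b) ≡ 0 (mod 41).
Since gcd(32, 41) = 1, 32 is invertible modulo 41, therefore a − b ≡ 0 (mod 41), i.e. a = b.
We now compute 32⁻¹ mod 41 explicitly. Euclid's algorithm: 41 = 1·32 + 9, 32 = 3·9 + 5, 9 = 1·5 + 4, 5 = 1·4 + 1; back-substituting gives 1 = 9·32 − 7·41, so 32⁻¹ ≡ 9 (mod 41).
Then y ↦ 9(y − 3) is a two-sided inverse to T, so every y ∈ ℤ_{41} has a preimage.
Hence T is bijective.
Since T is bijective, we find T⁻¹(7): we need 32x ≡ 7 − 3 ≡ 4 (mod 41). Using 32⁻¹ = 9: x ≡ 9·4 = 36, so x = 36.
Check: T(36) = 32·36 + 3 = 1155 = 28·41 + 7 ≡ 7 (mod 41).

36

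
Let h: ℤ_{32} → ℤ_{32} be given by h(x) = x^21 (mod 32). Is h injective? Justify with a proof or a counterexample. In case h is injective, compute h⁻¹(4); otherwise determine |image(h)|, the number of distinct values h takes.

h(0) = 0^21 = 0.
h(2): Repeated squaring mod 32: 2^1 ≡ 2, 2^2 ≡ 2² = 4, 2^4 ≡ 4² = 16, 2^8 ≡ 16² = 256 ≡ 0, 2^16 ≡ 0² = 0. Since 21 = 16 + 4 + 1, 2^21 ≡ 0·16·2: 0·16 = 0, then 0·2 = 0. So 2^21 ≡ 0 (mod 32).
So h(0) = h(2) = 0 while 0 ≠ 2, so h is not injective.
Since h is not injective, we determine |image(h)|. Computing x^21 mod 32 for each x (by repeated squaring, reducing mod 32 at every step), the values h(0), h(1), …, h(31) are: 0, 1, 0, 19, 0, 21, 0, 7, 0, 9, 0, 27, 0, 29, 0, 15, 0, 17, 0, 3, 0, 5, 0, 23, 0, 25, 0, 11, 0, 13, 0, 31.
The distinct values are {0, 1, 3, 5, 7, 9, 11, 13, 15, 17, 19, 21, 23, 25, 27, 29, 31}; there are 17 of them.

17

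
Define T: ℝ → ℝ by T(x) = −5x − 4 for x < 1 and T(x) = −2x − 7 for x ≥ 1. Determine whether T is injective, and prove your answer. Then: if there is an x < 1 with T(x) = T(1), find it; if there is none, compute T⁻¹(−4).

0

Both pieces are strictly decreasing (slopes −5 and −2), so each is injective on its own interval.
The left piece maps (−∞, 1) onto (−9, ∞); the right piece maps [1, ∞) onto (−∞, −9].
These images are disjoint, so no value is attained by both pieces. So T is injective.
Because the two images are disjoint, no x < 1 has T(x) = T(1), so we compute T⁻¹(−4): −4 lies in (−9, ∞), so solve −5x − 4 = −4: x = (−4 + 4)/(−5) = 0.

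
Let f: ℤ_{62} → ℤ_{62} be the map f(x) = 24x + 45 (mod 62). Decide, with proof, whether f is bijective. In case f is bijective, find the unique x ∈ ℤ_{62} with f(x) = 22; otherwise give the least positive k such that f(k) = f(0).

We have gcd(24, 62) = 2 > 1. Taking u = 0 and v = 31: f(0) = 45 and f(31) = 24·31 + 45 = 789 ≡ 45 (mod 62).
So f(0) = f(31) while 0 ≠ 31, hence f is not injective, hence not bijective.
Since f is not bijective, we find the least positive k with f(k) = f(0): this means 24k ≡ 0 (mod 62), i.e. 62 ∣ 24k. Since gcd(24, 62) = 2, dividing through by 2 this holds exactly when 31 ∣ 12k, and as gcd(12, 31) = 1, exactly when 31 ∣ k.
The smallest positive such k is 31.

31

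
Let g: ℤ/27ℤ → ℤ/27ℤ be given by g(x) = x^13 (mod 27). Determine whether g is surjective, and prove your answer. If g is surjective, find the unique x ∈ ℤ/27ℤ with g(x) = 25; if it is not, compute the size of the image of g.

g(0) = 0^13 = 0.
g(3): Repeated squaring mod 27: 3^1 ≡ 3, 3^2 ≡ 3² = 9, 3^4 ≡ 9² = 81 ≡ 0, 3^8 ≡ 0² = 0. Since 13 = 8 + 4 + 1, 3^13 ≡ 0·0·3: 0·0 = 0, then 0·3 = 0. So 3^13 ≡ 0 (mod 27).
So g(0) = g(3) = 0 while 0 ≠ 3, so g is not injective.
A non-injective map from the 27-element set ℤ/27ℤ to itself takes at most 26 distinct values, so it cannot be surjective. Thus g is not surjective.
Since g is not surjective, we determine |image(g)|. Computing x^13 mod 27 for each x (by repeated squaring, reducing mod 27 at every step), the values g(0), g(1), …, g(26) are: 0, 1, 11, 0, 13, 23, 0, 25, 8, 0, 10, 20, 0, 22, 5, 0, 7, 17, 0, 19, 2, 0, 4, 14, 0, 16, 26.
The distinct values are {0, 1, 2, 4, 5, 7, 8, 10, 11, 13, 14, 16, 17, 19, 20, 22, 23, 25, 26}; there are 19 of them.

19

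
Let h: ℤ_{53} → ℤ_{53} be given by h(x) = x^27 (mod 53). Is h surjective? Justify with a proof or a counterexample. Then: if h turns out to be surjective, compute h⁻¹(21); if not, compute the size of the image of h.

Since 53 is prime, the nonzero elements of ℤ_{53} form a cyclic group of order 52.
As gcd(27, 52) = 1, raising to the 27th power is a bijection on this group: if s^27 ≡ t^27 then (st^{−1})^27 = 1, and the only element of order dividing gcd(27, 52) = 1 is 1, so s = t.
With h(0) = 0 this makes h injective on all of ℤ_{53}, hence bijective (finite equal-size domain and codomain). In particular h is surjective.
Since h is surjective, we find the preimage of 21. The inverse of x ↦ x^27 on (ℤ_{53})^× is x ↦ x^27, because 27·27 = 729 = 14·52 + 1 ≡ 1 (mod 52) and x^{52} = 1 for x ≠ 0 (Fermat). So h⁻¹(21) = 21^27 mod 53.
Repeated squaring mod 53: 21^1 ≡ 21, 21^2 ≡ 21² = 441 ≡ 17, 21^4 ≡ 17² = 289 ≡ 24, 21^8 ≡ 24² = 576 ≡ 46, 21^16 ≡ 46² = 2116 ≡ 49. Since 27 = 16 + 8 + 2 + 1, 21^27 ≡ 49·46·17·21: 49·46 = 2254 ≡ 28, then 28·17 = 476 ≡ 52, then 52·21 = 1092 ≡ 32. So 21^27 ≡ 32 (mod 53).
Hence h⁻¹(21) = 32.

32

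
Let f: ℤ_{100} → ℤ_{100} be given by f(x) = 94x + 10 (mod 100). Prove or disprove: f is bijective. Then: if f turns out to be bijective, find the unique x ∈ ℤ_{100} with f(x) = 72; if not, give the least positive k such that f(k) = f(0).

50

Recall that injectivity means: for all a, b in the domain, f(a) = f(b) implies a = b.
We have gcd(94, 100) = 2 > 1. Taking a = 0 and b = 50: f(0) = 10 and f(50) = 94·50 + 10 = 4710 ≡ 10 (mod 100).
So f(0) = f(50) while 0 ≠ 50, thus f is not injective, hence not bijective.
Since f is not bijective, we find the least positive k with f(k) = f(0): this means 94k ≡ 0 (mod 100), i.e. 100 ∣ 94k. Since gcd(94, 100) = 2, dividing through by 2 this holds exactly when 50 ∣ 47k, and as gcd(47, 50) = 1, exactly when 50 ∣ k.
The smallest positive such k is 50.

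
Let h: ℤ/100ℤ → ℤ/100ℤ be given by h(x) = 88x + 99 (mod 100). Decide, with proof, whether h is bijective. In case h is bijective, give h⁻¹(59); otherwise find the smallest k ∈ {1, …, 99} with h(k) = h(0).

25

We have gcd(88, 100) = 4 > 1. Taking x_1 = 0 and x_2 = 25: h(0) = 99 and h(25) = 88·25 + 99 = 2299 ≡ 99 (mod 100).
So h(0) = h(25) while 0 ≠ 25, hence h is not injective, hence not bijective.
Since h is not bijective, we find the least positive k with h(k) = h(0): this means 88k ≡ 0 (mod 100), i.e. 100 ∣ 88k. Since gcd(88, 100) = 4, dividing through by 4 this holds exactly when 25 ∣ 22k, and as gcd(22, 25) = 1, exactly when 25 ∣ k.
The smallest positive such k is 25.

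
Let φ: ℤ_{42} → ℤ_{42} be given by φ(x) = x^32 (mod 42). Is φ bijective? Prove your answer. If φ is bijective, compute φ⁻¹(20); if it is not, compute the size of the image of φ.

16

φ(4): Repeated squaring mod 42: 4^1 ≡ 4, 4^2 ≡ 4² = 16, 4^4 ≡ 16² = 256 ≡ 4, 4^8 ≡ 4² = 16, 4^16 ≡ 16² = 256 ≡ 4, 4^32 ≡ 4² = 16. So 4^32 ≡ 16 (mod 42).
φ(10): Repeated squaring mod 42: 10^1 ≡ 10, 10^2 ≡ 10² = 100 ≡ 16, 10^4 ≡ 16² = 256 ≡ 4, 10^8 ≡ 4² = 16, 10^16 ≡ 16² = 256 ≡ 4, 10^32 ≡ 4² = 16. So 10^32 ≡ 16 (mod 42).
So φ(4) = φ(10) = 16 while 4 ≠ 10, thus φ is not injective, hence not bijective.
Since φ is not bijective, we determine |image(φ)|. Computing x^32 mod 42 for each x (by repeated squaring, reducing mod 42 at every step), the values φ(0), φ(1), …, φ(41) are: 0, 1, 4, 9, 16, 25, 36, 7, 22, 39, 16, 37, 18, 1, 28, 15, 4, 37, 30, 25, 22, 21, 22, 25, 30, 37, 4, 15, 28, 1, 18, 37, 16, 39, 22, 7, 36, 25, 16, 9, 4, 1.
The distinct values are {0, 1, 4, 7, 9, 15, 16, 18, 21, 22, 25, 28, 30, 36, 37, 39}; there are 16 of them.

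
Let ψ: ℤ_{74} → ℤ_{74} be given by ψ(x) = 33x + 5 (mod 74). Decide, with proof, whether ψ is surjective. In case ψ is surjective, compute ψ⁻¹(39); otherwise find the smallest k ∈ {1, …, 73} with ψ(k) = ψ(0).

10

Since gcd(33, 74) = 1, 33 is invertible modulo 74. Euclid's algorithm: 74 = 2·33 + 8, 33 = 4·8 + 1; back-substituting gives 1 = 9·33 − 4·74, so 33⁻¹ ≡ 9 (mod 74).
For any y ∈ ℤ_{74}, x = 9(y − 5) mod 74 satisfies ψ(x) = 33·9(y − 5) + 5 ≡ y (since 33·9 ≡ 1 mod 74). So every y has a preimage.
Hence ψ is surjective.
Since ψ is surjective, we compute ψ⁻¹(39): solve 33x + 5 ≡ 39 (mod 74), i.e. 33x ≡ 34 (mod 74).
Multiplying by 33⁻¹ = 9 gives x ≡ 9·34 = 306 = 4·74 + 10 ≡ 10 (mod 74).
Check: ψ(10) = 33·10 + 5 = 335 = 4·74 + 39 ≡ 39 (mod 74).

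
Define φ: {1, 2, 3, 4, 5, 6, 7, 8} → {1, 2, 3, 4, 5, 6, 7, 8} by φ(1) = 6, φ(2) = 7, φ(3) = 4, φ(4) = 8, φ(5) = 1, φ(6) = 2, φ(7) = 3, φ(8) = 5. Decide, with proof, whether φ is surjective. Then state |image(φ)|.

Every element of the codomain has a preimage: 1 = φ(5), 2 = φ(6), 3 = φ(7), 4 = φ(3), 5 = φ(8), 6 = φ(1), 7 = φ(2), 8 = φ(4).
Thus φ is surjective.
The image of φ is {1, 2, 3, 4, 5, 6, 7, 8}, which has 8 elements.

8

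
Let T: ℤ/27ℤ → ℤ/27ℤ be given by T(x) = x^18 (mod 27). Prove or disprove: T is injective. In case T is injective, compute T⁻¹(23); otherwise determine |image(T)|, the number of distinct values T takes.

T(1) = 1^18 = 1.
T(2): Repeated squaring mod 27: 2^1 ≡ 2, 2^2 ≡ 2² = 4, 2^4 ≡ 4² = 16, 2^8 ≡ 16² = 256 ≡ 13, 2^16 ≡ 13² = 169 ≡ 7. Since 18 = 16 + 2, 2^18 ≡ 7·4: 7·4 = 28 ≡ 1. So 2^18 ≡ 1 (mod 27).
So T(1) = T(2) = 1 while 1 ≠ 2, hence T is not injective.
Since T is not injective, we determine |image(T)|. Computing x^18 mod 27 for each x (by repeated squaring, reducing mod 27 at every step), the values T(0), T(1), …, T(26) are: 0, 1, 1, 0, 1, 1, 0, 1, 1, 0, 1, 1, 0, 1, 1, 0, 1, 1, 0, 1, 1, 0, 1, 1, 0, 1, 1.
The distinct values are {0, 1}; there are 2 of them.

2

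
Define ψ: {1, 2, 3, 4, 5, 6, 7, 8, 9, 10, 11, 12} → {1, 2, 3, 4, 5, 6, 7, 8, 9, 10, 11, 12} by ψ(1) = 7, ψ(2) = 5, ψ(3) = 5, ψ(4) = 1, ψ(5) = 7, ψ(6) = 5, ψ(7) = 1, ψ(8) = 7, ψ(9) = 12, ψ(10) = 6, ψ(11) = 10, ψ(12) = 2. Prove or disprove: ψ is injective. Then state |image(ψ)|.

ψ(2) = 5 = ψ(3) with 2 ≠ 3, so ψ is not injective.
The image of ψ is {1, 2, 5, 6, 7, 10, 12}, which has 7 elements.

7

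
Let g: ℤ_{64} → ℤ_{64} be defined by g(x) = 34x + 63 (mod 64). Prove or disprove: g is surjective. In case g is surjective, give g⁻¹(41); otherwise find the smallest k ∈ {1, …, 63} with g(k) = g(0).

32

Since gcd(34, 64) = 2, we have 34x ≡ 0 (mod 2) for all x, so g(x) ≡ 1 (mod 2).
But 0 ≢ 1 (mod 2), so 0 ∈ ℤ_{64} has no preimage. Thus g is not surjective.
Since g is not surjective, we find the least positive k with g(k) = g(0): this means 34k ≡ 0 (mod 64), i.e. 64 ∣ 34k. Since gcd(34, 64) = 2, dividing through by 2 this holds exactly when 32 ∣ 17k, and as gcd(17, 32) = 1, exactly when 32 ∣ k.
The smallest positive such k is 32.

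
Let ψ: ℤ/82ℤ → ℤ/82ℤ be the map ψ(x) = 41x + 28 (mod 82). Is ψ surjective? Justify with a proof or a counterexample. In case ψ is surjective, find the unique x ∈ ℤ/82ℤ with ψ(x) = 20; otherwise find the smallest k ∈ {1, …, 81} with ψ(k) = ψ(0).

2

Since gcd(41, 82) = 41, we have 41x ≡ 0 (mod 41) for all x, so ψ(x) ≡ 28 (mod 41).
But 0 ≢ 28 (mod 41), so 0 ∈ ℤ/82ℤ has no preimage. Hence ψ is not surjective.
Since ψ is not surjective, we find the least positive k with ψ(k) = ψ(0): this means 41k ≡ 0 (mod 82), i.e. 82 ∣ 41k. Since gcd(41, 82) = 41, dividing through by 41 this holds exactly when 2 ∣ k.
The smallest positive such k is 2.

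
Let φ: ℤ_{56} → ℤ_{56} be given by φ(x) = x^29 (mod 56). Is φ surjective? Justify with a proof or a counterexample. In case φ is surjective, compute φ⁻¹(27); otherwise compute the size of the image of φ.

35

φ(0) = 0^29 = 0.
φ(14): Repeated squaring mod 56: 14^1 ≡ 14, 14^2 ≡ 14² = 196 ≡ 28, 14^4 ≡ 28² = 784 ≡ 0, 14^8 ≡ 0² = 0, 14^16 ≡ 0² = 0. Since 29 = 16 + 8 + 4 + 1, 14^29 ≡ 0·0·0·14: 0·0 = 0, then 0·0 = 0, then 0·14 = 0. So 14^29 ≡ 0 (mod 56).
So φ(0) = φ(14) = 0 while 0 ≠ 14, thus φ is not injective.
A non-injective map from the 56-element set ℤ_{56} to itself takes at most 55 distinct values, so it cannot be surjective. Hence φ is not surjective.
Since φ is not surjective, we determine |image(φ)|. Computing x^29 mod 56 for each x (by repeated squaring, reducing mod 56 at every step), the values φ(0), φ(1), …, φ(55) are: 0, 1, 32, 19, 16, 45, 48, 7, 8, 25, 40, 51, 24, 13, 0, 15, 32, 33, 16, 3, 48, 21, 8, 39, 40, 9, 24, 27, 0, 29, 32, 47, 16, 17, 48, 35, 8, 53, 40, 23, 24, 41, 0, 43, 32, 5, 16, 31, 48, 49, 8, 11, 40, 37, 24, 55.
The distinct values are {0, 1, 3, 5, 7, 8, 9, 11, 13, 15, 16, 17, 19, 21, 23, 24, 25, 27, 29, 31, 32, 33, 35, 37, 39, 40, 41, 43, 45, 47, 48, 49, 51, 53, 55}; there are 35 of them.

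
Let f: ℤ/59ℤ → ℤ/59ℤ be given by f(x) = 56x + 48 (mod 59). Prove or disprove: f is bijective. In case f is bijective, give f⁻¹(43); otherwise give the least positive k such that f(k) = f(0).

Suppose f(u) = f(v) in ℤ/59ℤ. Then 56u + 48 ≡ 56v + 48 (mod 59), so 56(u − v) ≡ 0 (mod 59).
Since gcd(56, 59) = 1, 56 is invertible modulo 59, thus u − v ≡ 0 (mod 59), i.e. u = v.
We now compute 56⁻¹ mod 59 explicitly. Euclid's algorithm: 59 = 1·56 + 3, 56 = 18·3 + 2, 3 = 1·2 + 1; back-substituting gives 1 = 39·56 − 37·59, so 56⁻¹ ≡ 39 (mod 59).
For any y ∈ ℤ/59ℤ, x = 39(y − 48) mod 59 satisfies f(x) = 56·39(y − 48) + 48 ≡ y (since 56·39 ≡ 1 mod 59). So every y has a preimage.
Therefore f is bijective.
Since f is bijective, we find f⁻¹(43): we need 56x ≡ 43 − 48 ≡ 54 (mod 59). Using 56⁻¹ = 39: x ≡ 39·54 = 2106 = 35·59 + 41, so x = 41.
Check: f(41) = 56·41 + 48 = 2344 = 39·59 + 43 ≡ 43 (mod 59).

41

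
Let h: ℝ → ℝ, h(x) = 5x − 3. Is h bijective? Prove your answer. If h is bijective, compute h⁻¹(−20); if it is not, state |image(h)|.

-17/5

Suppose h(x_1) = h(x_2). Then 5x_1 − 3 = 5x_2 − 3, thus 5x_1 = 5x_2, so x_1 = x_2.
For any y ∈ ℝ, x = (y + 3)/5 satisfies h(x) = y.
So h is bijective.
Since h is bijective, we compute h⁻¹(−20) = (−20 + 3)/5 = −17/5.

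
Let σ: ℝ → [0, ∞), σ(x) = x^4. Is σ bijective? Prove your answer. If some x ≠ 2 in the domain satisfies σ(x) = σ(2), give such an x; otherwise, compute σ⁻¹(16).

σ(2) = 16 = (−2)^4 = σ(−2) (since 4 is even), with 2 ≠ −2. So σ is not injective, hence not bijective.
For the follow-up, such an x exists: taking x = −2 ∈ ℝ gives σ(−2) = 16 = σ(2) with −2 ≠ 2.

-2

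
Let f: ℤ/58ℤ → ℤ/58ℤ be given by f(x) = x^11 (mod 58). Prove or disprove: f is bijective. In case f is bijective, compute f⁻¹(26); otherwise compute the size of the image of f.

50

Computing x^11 mod 58 for each x (by repeated squaring, reducing mod 58 at every step), the values f(0), f(1), …, f(57) are: 0, 1, 18, 15, 34, 13, 38, 23, 32, 51, 2, 39, 46, 33, 8, 21, 54, 41, 48, 27, 36, 55, 6, 49, 16, 53, 14, 11, 28, 29, 30, 47, 44, 5, 42, 9, 52, 3, 22, 31, 10, 17, 4, 37, 50, 25, 12, 19, 56, 7, 26, 35, 20, 45, 24, 43, 40, 57.
Every element of ℤ/58ℤ appears exactly once in this list, so f is a bijection, and in particular bijective.
Since f is bijective, we read off the preimage of 26 from the same table: f(50) = 26, so f⁻¹(26) = 50.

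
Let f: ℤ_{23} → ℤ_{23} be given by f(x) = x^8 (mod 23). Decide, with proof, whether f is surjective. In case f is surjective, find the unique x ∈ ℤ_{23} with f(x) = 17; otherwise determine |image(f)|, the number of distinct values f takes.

12

f(11): Repeated squaring mod 23: 11^1 ≡ 11, 11^2 ≡ 11² = 121 ≡ 6, 11^4 ≡ 6² = 36 ≡ 13, 11^8 ≡ 13² = 169 ≡ 8. So 11^8 ≡ 8 (mod 23).
f(12): Repeated squaring mod 23: 12^1 ≡ 12, 12^2 ≡ 12² = 144 ≡ 6, 12^4 ≡ 6² = 36 ≡ 13, 12^8 ≡ 13² = 169 ≡ 8. So 12^8 ≡ 8 (mod 23).
So f(11) = f(12) = 8 while 11 ≠ 12, therefore f is not injective.
A non-injective map from the 23-element set ℤ_{23} to itself takes at most 22 distinct values, so it cannot be surjective. Hence f is not surjective.
Since f is not surjective, we determine |image(f)|. Computing x^8 mod 23 for each x (by repeated squaring, reducing mod 23 at every step), the values f(0), f(1), …, f(22) are: 0, 1, 3, 6, 9, 16, 18, 12, 4, 13, 2, 8, 8, 2, 13, 4, 12, 18, 16, 9, 6, 3, 1.
The distinct values are {0, 1, 2, 3, 4, 6, 8, 9, 12, 13, 16, 18}; there are 12 of them.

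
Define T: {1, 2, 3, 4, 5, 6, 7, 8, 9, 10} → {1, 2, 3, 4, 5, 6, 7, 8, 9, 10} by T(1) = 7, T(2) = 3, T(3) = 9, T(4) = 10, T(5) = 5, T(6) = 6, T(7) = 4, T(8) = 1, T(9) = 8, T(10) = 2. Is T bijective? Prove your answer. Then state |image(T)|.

The values 7, 3, 9, 10, 5, 6, 4, 1, 8, 2 are a permutation of {1, 2, 3, 4, 5, 6, 7, 8, 9, 10}: each element appears exactly once.
So T is injective and surjective, hence bijective.
The image of T is {1, 2, 3, 4, 5, 6, 7, 8, 9, 10}, which has 10 elements.

10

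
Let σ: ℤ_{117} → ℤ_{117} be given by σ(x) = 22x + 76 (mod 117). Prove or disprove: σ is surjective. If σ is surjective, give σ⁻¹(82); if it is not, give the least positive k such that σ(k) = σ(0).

Since gcd(22, 117) = 1, 22 is invertible modulo 117. Euclid's algorithm: 117 = 5·22 + 7, 22 = 3·7 + 1; back-substituting gives 1 = 16·22 − 3·117, so 22⁻¹ ≡ 16 (mod 117).
Then y ↦ 16(y − 76) is a two-sided inverse to σ, so every y ∈ ℤ_{117} has a preimage.
Thus σ is surjective.
Since σ is surjective, we compute σ⁻¹(82): solve 22x + 76 ≡ 82 (mod 117), i.e. 22x ≡ 6 (mod 117).
Multiplying by 22⁻¹ = 16 gives x ≡ 16·6 = 96 ≡ 96 (mod 117).
Check: σ(96) = 22·96 + 76 = 2188 = 18·117 + 82 ≡ 82 (mod 117).

96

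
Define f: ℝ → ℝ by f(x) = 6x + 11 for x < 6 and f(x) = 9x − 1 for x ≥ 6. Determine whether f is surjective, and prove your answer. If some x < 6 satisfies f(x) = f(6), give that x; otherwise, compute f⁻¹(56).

19/3

Both pieces are strictly increasing (slopes 6 and 9), so each is injective on its own interval.
The left piece maps (−∞, 6) onto (−∞, 47); the right piece maps [6, ∞) onto [53, ∞).
The union (−∞, 47) ∪ [53, ∞) omits the interval between 47 and 53; in particular 47 has no preimage. So f is not surjective.
Because the two images are disjoint, no x < 6 has f(x) = f(6), so we compute f⁻¹(56): 56 lies in [53, ∞), so solve 9x − 1 = 56: x = (56 + 1)/9 = 19/3.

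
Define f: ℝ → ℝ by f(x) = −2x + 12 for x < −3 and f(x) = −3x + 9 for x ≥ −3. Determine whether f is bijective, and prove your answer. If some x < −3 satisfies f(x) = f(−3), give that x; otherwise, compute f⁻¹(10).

Both pieces are strictly decreasing (slopes −2 and −3), so each is injective on its own interval.
The left piece maps (−∞, −3) onto (18, ∞); the right piece maps [−3, ∞) onto (−∞, 18].
Since 18 = 18, the images partition ℝ: f is injective and surjective, hence bijective.
Because the two images are disjoint, no x < −3 has f(x) = f(−3), so we compute f⁻¹(10): 10 lies in (−∞, 18], so solve −3x + 9 = 10: x = (10 − 9)/(−3) = −1/3.

-1/3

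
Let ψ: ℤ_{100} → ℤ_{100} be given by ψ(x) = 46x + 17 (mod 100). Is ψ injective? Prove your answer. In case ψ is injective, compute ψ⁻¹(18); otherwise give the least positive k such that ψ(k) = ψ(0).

50

By definition, ψ is injective when ψ(a) = ψ(b) forces a = b.
We have gcd(46, 100) = 2 > 1. Taking a = 0 and b = 50: ψ(0) = 17 and ψ(50) = 46·50 + 17 = 2317 ≡ 17 (mod 100).
So ψ(0) = ψ(50) while 0 ≠ 50, so ψ is not injective.
Since ψ is not injective, we find the least positive k with ψ(k) = ψ(0): this means 46k ≡ 0 (mod 100), i.e. 100 ∣ 46k. Since gcd(46, 100) = 2, dividing through by 2 this holds exactly when 50 ∣ 23k, and as gcd(23, 50) = 1, exactly when 50 ∣ k.
The smallest positive such k is 50.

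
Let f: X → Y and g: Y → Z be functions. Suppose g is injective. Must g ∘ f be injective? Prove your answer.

No. Take X = {1, 2}, Y = Z = {1, 2, 3, 4, 5, 6}, f(1) = f(2) = 1, and g = identity (injective).
Then (g ∘ f)(1) = (g ∘ f)(2) = 1 with 1 ≠ 2, so g ∘ f is not injective.

not injective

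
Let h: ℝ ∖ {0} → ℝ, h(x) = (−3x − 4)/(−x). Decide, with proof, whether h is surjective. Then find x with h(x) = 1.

If h(x) = 3, cross-multiplying gives −1(−3x − 4) = −3(−x), which simplifies to 4 = 0 — false.  So 3 has no preimage and h is not surjective.
Solving h(x) = 1: cross-multiplying gives −3x − 4 = 1(−x), which rearranges to −2x = 4, so x = −2.

-2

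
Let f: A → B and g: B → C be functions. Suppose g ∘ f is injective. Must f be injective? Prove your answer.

injective

Suppose f(x_1) = f(x_2). Applying g: (g ∘ f)(x_1) = (g ∘ f)(x_2). Since g ∘ f is injective, x_1 = x_2. Thus f is injective.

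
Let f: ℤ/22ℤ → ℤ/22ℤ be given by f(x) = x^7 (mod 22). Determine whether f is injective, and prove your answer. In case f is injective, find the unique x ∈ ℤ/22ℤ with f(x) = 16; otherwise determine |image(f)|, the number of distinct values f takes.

4

Computing x^7 mod 22 for each x (by repeated squaring, reducing mod 22 at every step), the values f(0), f(1), …, f(21) are: 0, 1, 18, 9, 16, 3, 8, 17, 2, 15, 10, 11, 12, 7, 20, 5, 14, 19, 6, 13, 4, 21.
Every element of ℤ/22ℤ appears exactly once in this list, so f is a bijection, and in particular injective.
Since f is injective, we read off the preimage of 16 from the same table: f(4) = 16, so f⁻¹(16) = 4.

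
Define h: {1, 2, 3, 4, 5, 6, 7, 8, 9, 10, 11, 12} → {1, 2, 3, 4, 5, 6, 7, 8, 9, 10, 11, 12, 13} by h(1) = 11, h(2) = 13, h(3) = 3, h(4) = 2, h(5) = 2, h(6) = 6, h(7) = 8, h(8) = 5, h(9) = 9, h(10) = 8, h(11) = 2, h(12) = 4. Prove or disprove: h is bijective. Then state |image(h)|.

h(4) = 2 = h(5) with 4 ≠ 5, so h is not injective, hence not bijective.
The image of h is {2, 3, 4, 5, 6, 8, 9, 11, 13}, which has 9 elements.

9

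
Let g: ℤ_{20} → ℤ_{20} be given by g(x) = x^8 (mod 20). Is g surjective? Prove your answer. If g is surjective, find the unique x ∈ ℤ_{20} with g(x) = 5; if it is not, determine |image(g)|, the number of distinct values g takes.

g(1) = 1^8 = 1.
g(3): Repeated squaring mod 20: 3^1 ≡ 3, 3^2 ≡ 3² = 9, 3^4 ≡ 9² = 81 ≡ 1, 3^8 ≡ 1² = 1. So 3^8 ≡ 1 (mod 20).
So g(1) = g(3) = 1 while 1 ≠ 3, therefore g is not injective.
A non-injective map from the 20-element set ℤ_{20} to itself takes at most 19 distinct values, so it cannot be surjective. Thus g is not surjective.
Since g is not surjective, we determine |image(g)|. Computing x^8 mod 20 for each x (by repeated squaring, reducing mod 20 at every step), the values g(0), g(1), …, g(19) are: 0, 1, 16, 1, 16, 5, 16, 1, 16, 1, 0, 1, 16, 1, 16, 5, 16, 1, 16, 1.
The distinct values are {0, 1, 5, 16}; there are 4 of them.

4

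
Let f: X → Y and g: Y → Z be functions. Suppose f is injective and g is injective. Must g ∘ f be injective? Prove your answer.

Suppose (g ∘ f)(s) = (g ∘ f)(t), i.e. g(f(s)) = g(f(t)).
Since g is injective, f(s) = f(t). Since f is injective, s = t. Therefore g ∘ f is injective.

injective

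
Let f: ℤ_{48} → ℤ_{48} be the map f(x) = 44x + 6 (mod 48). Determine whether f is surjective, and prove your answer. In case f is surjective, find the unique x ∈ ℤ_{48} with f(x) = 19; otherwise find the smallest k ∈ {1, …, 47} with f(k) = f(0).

12

Since gcd(44, 48) = 4, we have 44x ≡ 0 (mod 4) for all x, so f(x) ≡ 2 (mod 4).
But 0 ≢ 2 (mod 4), so 0 ∈ ℤ_{48} has no preimage. Hence f is not surjective.
Since f is not surjective, we find the least positive k with f(k) = f(0): this means 44k ≡ 0 (mod 48), i.e. 48 ∣ 44k. Since gcd(44, 48) = 4, dividing through by 4 this holds exactly when 12 ∣ 11k, and as gcd(11, 12) = 1, exactly when 12 ∣ k.
The smallest positive such k is 12.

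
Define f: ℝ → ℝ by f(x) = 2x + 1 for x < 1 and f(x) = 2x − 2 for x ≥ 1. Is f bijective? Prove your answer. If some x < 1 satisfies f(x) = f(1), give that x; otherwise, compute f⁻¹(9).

Both pieces are strictly increasing (slopes 2 and 2), so each is injective on its own interval.
The left piece maps (−∞, 1) onto (−∞, 3); the right piece maps [1, ∞) onto [0, ∞).
These images overlap. In particular f(1) = 0 (right piece), and solving 2x + 1 = 0 on the left piece gives x = −1/2 < 1.
So f(−1/2) = f(1) with −1/2 ≠ 1, and f is not injective, hence not bijective. This x = −1/2 is the requested value below 1.

-1/2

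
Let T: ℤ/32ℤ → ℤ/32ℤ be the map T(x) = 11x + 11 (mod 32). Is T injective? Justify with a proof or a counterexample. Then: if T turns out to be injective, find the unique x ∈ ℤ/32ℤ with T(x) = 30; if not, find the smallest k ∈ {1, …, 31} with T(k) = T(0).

Recall that T is injective when T(x_1) = T(x_2) forces x_1 = x_2.
If T(x_1) = T(x_2), then 11x_1 ≡ 11x_2 (mod 32). Because gcd(11, 32) = 1, we may cancel 11 to get x_1 ≡ x_2 (mod 32).
So T is injective.
We now compute 11⁻¹ mod 32 explicitly. Euclid's algorithm: 32 = 2·11 + 10, 11 = 1·10 + 1; back-substituting gives 1 = 3·11 − 1·32, so 11⁻¹ ≡ 3 (mod 32).
Since T is injective, we compute T⁻¹(30): solve 11x + 11 ≡ 30 (mod 32), i.e. 11x ≡ 19 (mod 32).
Multiplying by 11⁻¹ = 3 gives x ≡ 3·19 = 57 = 1·32 + 25 ≡ 25 (mod 32).
Check: T(25) = 11·25 + 11 = 286 = 8·32 + 30 ≡ 30 (mod 32).

25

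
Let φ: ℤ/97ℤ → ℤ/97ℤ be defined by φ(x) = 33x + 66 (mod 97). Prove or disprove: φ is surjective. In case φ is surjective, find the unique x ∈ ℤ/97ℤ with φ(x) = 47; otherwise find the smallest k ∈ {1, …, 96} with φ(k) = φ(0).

20

Since gcd(33, 97) = 1, 33 is invertible modulo 97. Euclid's algorithm: 97 = 2·33 + 31, 33 = 1·31 + 2, 31 = 15·2 + 1; back-substituting gives 1 = 50·33 − 17·97, so 33⁻¹ ≡ 50 (mod 97).
For any y ∈ ℤ/97ℤ, x = 50(y − 66) mod 97 satisfies φ(x) = 33·50(y − 66) + 66 ≡ y (since 33·50 ≡ 1 mod 97). So every y has a preimage.
So φ is surjective.
Since φ is surjective, we find φ⁻¹(47): we need 33x ≡ 47 − 66 ≡ 78 (mod 97). Using 33⁻¹ = 50: x ≡ 50·78 = 3900 = 40·97 + 20, so x = 20.
Check: φ(20) = 33·20 + 66 = 726 = 7·97 + 47 ≡ 47 (mod 97).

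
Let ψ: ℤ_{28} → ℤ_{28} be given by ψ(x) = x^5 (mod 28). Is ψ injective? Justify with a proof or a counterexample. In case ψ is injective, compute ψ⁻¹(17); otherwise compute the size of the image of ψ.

ψ(0) = 0^5 = 0.
ψ(14): Repeated squaring mod 28: 14^1 ≡ 14, 14^2 ≡ 14² = 196 ≡ 0, 14^4 ≡ 0² = 0. Since 5 = 4 + 1, 14^5 ≡ 0·14: 0·14 = 0. So 14^5 ≡ 0 (mod 28).
So ψ(0) = ψ(14) = 0 while 0 ≠ 14, so ψ is not injective.
Since ψ is not injective, we determine |image(ψ)|. Computing x^5 mod 28 for each x (by repeated squaring, reducing mod 28 at every step), the values ψ(0), ψ(1), …, ψ(27) are: 0, 1, 4, 19, 16, 17, 20, 7, 8, 25, 12, 23, 24, 13, 0, 15, 4, 5, 16, 3, 20, 21, 8, 11, 12, 9, 24, 27.
The distinct values are {0, 1, 3, 4, 5, 7, 8, 9, 11, 12, 13, 15, 16, 17, 19, 20, 21, 23, 24, 25, 27}; there are 21 of them.

21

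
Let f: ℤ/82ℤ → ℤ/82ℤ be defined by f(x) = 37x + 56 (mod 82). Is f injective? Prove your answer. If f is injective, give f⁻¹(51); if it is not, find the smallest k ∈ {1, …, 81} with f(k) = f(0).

73

If f(x_1) = f(x_2), then 37x_1 ≡ 37x_2 (mod 82). Because gcd(37, 82) = 1, we may cancel 37 to get x_1 ≡ x_2 (mod 82).
Hence f is injective.
We now compute 37⁻¹ mod 82 explicitly. Euclid's algorithm: 82 = 2·37 + 8, 37 = 4·8 + 5, 8 = 1·5 + 3, 5 = 1·3 + 2, 3 = 1·2 + 1; back-substituting gives 1 = 51·37 − 23·82, so 37⁻¹ ≡ 51 (mod 82).
Since f is injective, we compute f⁻¹(51): solve 37x + 56 ≡ 51 (mod 82), i.e. 37x ≡ 77 (mod 82).
Multiplying by 37⁻¹ = 51 gives x ≡ 51·77 = 3927 = 47·82 + 73 ≡ 73 (mod 82).
Check: f(73) = 37·73 + 56 = 2757 = 33·82 + 51 ≡ 51 (mod 82).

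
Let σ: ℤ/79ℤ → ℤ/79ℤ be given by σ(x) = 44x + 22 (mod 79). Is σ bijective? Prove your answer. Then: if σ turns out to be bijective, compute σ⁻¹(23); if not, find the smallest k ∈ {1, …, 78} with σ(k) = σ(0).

9

Recall: σ is injective when σ(a) = σ(b) forces a = b.
If σ(a) = σ(b), then 44a ≡ 44b (mod 79). Because gcd(44, 79) = 1, we may cancel 44 to get a ≡ b (mod 79).
We now compute 44⁻¹ mod 79 explicitly. Euclid's algorithm: 79 = 1·44 + 35, 44 = 1·35 + 9, 35 = 3·9 + 8, 9 = 1·8 + 1; back-substituting gives 1 = 9·44 − 5·79, so 44⁻¹ ≡ 9 (mod 79).
For any y ∈ ℤ/79ℤ, x = 9(y − 22) mod 79 satisfies σ(x) = 44·9(y − 22) + 22 ≡ y (since 44·9 ≡ 1 mod 79). So every y has a preimage.
Thus σ is bijective.
Since σ is bijective, we find σ⁻¹(23): we need 44x ≡ 23 − 22 ≡ 1 (mod 79). Using 44⁻¹ = 9: x ≡ 9·1 = 9, so x = 9.
Check: σ(9) = 44·9 + 22 = 418 = 5·79 + 23 ≡ 23 (mod 79).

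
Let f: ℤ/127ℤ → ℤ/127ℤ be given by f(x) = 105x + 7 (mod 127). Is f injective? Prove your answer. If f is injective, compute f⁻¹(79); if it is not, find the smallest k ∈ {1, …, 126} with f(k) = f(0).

66

If f(s) = f(t), then 105s ≡ 105t (mod 127). Because gcd(105, 127) = 1, we may cancel 105 to get s ≡ t (mod 127).
Therefore f is injective.
We now compute 105⁻¹ mod 127 explicitly. Euclid's algorithm: 127 = 1·105 + 22, 105 = 4·22 + 17, 22 = 1·17 + 5, 17 = 3·5 + 2, 5 = 2·2 + 1; back-substituting gives 1 = 75·105 − 62·127, so 105⁻¹ ≡ 75 (mod 127).
Since f is injective, we compute f⁻¹(79): solve 105x + 7 ≡ 79 (mod 127), i.e. 105x ≡ 72 (mod 127).
Multiplying by 105⁻¹ = 75 gives x ≡ 75·72 = 5400 = 42·127 + 66 ≡ 66 (mod 127).
Check: f(66) = 105·66 + 7 = 6937 = 54·127 + 79 ≡ 79 (mod 127).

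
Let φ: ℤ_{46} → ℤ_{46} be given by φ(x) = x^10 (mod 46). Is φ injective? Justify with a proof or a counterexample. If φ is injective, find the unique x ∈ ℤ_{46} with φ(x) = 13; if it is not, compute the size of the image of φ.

24

φ(22): Repeated squaring mod 46: 22^1 ≡ 22, 22^2 ≡ 22² = 484 ≡ 24, 22^4 ≡ 24² = 576 ≡ 24, 22^8 ≡ 24² = 576 ≡ 24. Since 10 = 8 + 2, 22^10 ≡ 24·24: 24·24 = 576 ≡ 24. So 22^10 ≡ 24 (mod 46).
φ(24): Repeated squaring mod 46: 24^1 ≡ 24, 24^2 ≡ 24² = 576 ≡ 24, 24^4 ≡ 24² = 576 ≡ 24, 24^8 ≡ 24² = 576 ≡ 24. Since 10 = 8 + 2, 24^10 ≡ 24·24: 24·24 = 576 ≡ 24. So 24^10 ≡ 24 (mod 46).
So φ(22) = φ(24) = 24 while 22 ≠ 24, therefore φ is not injective.
Since φ is not injective, we determine |image(φ)|. Computing x^10 mod 46 for each x (by repeated squaring, reducing mod 46 at every step), the values φ(0), φ(1), …, φ(45) are: 0, 1, 12, 31, 6, 9, 4, 13, 26, 41, 16, 25, 2, 39, 18, 3, 36, 27, 32, 29, 8, 35, 24, 23, 24, 35, 8, 29, 32, 27, 36, 3, 18, 39, 2, 25, 16, 41, 26, 13, 4, 9, 6, 31, 12, 1.
The distinct values are {0, 1, 2, 3, 4, 6, 8, 9, 12, 13, 16, 18, 23, 24, 25, 26, 27, 29, 31, 32, 35, 36, 39, 41}; there are 24 of them.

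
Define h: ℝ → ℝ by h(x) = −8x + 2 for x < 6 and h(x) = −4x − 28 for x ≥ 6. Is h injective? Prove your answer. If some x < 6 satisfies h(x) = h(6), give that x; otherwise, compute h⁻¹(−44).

23/4

Both pieces are strictly decreasing (slopes −8 and −4), so each is injective on its own interval.
The left piece maps (−∞, 6) onto (−46, ∞); the right piece maps [6, ∞) onto (−∞, −52].
These images are disjoint, so no value is attained by both pieces. Therefore h is injective.
Because the two images are disjoint, no x < 6 has h(x) = h(6), so we compute h⁻¹(−44): −44 lies in (−46, ∞), so solve −8x + 2 = −44: x = (−44 − 2)/(−8) = 23/4.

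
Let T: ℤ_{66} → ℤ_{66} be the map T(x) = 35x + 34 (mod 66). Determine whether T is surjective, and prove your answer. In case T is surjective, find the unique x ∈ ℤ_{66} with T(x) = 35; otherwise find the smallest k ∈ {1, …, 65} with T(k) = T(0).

Since gcd(35, 66) = 1, 35 is invertible modulo 66. Euclid's algorithm: 66 = 1·35 + 31, 35 = 1·31 + 4, 31 = 7·4 + 3, 4 = 1·3 + 1; back-substituting gives 1 = 17·35 − 9·66, so 35⁻¹ ≡ 17 (mod 66).
Then y ↦ 17(y − 34) is a two-sided inverse to T, so every y ∈ ℤ_{66} has a preimage.
Thus T is surjective.
Since T is surjective, we find T⁻¹(35): we need 35x ≡ 35 − 34 ≡ 1 (mod 66). Using 35⁻¹ = 17: x ≡ 17·1 = 17, so x = 17.
Check: T(17) = 35·17 + 34 = 629 = 9·66 + 35 ≡ 35 (mod 66).

17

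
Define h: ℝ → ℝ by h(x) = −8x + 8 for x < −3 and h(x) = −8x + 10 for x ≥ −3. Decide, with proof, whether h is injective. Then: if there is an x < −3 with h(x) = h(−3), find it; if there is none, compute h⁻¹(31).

Both pieces are strictly decreasing (slopes −8 and −8), so each is injective on its own interval.
The left piece maps (−∞, −3) onto (32, ∞); the right piece maps [−3, ∞) onto (−∞, 34].
These images overlap. In particular h(−3) = 34 (right piece), and solving −8x + 8 = 34 on the left piece gives x = −13/4 < −3.
So h(−13/4) = h(−3) with −13/4 ≠ −3, and h is not injective. This x = −13/4 is the requested value below −3.

-13/4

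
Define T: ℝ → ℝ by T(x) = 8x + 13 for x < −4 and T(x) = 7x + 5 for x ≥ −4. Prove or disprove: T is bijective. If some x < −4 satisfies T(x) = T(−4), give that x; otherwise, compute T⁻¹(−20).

-9/2

Both pieces are strictly increasing (slopes 8 and 7), so each is injective on its own interval.
The left piece maps (−∞, −4) onto (−∞, −19); the right piece maps [−4, ∞) onto [−23, ∞).
These images overlap. In particular T(−4) = −23 (right piece), and solving 8x + 13 = −23 on the left piece gives x = −9/2 < −4.
So T(−9/2) = T(−4) with −9/2 ≠ −4, and T is not injective, hence not bijective. This x = −9/2 is the requested value below −4.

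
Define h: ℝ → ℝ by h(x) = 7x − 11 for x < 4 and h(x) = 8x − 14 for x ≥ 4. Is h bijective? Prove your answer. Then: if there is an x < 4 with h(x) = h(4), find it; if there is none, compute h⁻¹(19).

Both pieces are strictly increasing (slopes 7 and 8), so each is injective on its own interval.
The left piece maps (−∞, 4) onto (−∞, 17); the right piece maps [4, ∞) onto [18, ∞).
The images leave a gap (17 has no preimage), so h is not surjective, hence not bijective.
Because the two images are disjoint, no x < 4 has h(x) = h(4), so we compute h⁻¹(19): 19 lies in [18, ∞), so solve 8x − 14 = 19: x = (19 + 14)/8 = 33/8.

33/8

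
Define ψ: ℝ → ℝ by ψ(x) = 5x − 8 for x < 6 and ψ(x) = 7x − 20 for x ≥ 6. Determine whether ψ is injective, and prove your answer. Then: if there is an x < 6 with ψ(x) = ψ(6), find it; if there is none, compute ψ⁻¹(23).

43/7

Both pieces are strictly increasing (slopes 5 and 7), so each is injective on its own interval.
The left piece maps (−∞, 6) onto (−∞, 22); the right piece maps [6, ∞) onto [22, ∞).
These images are disjoint, so no value is attained by both pieces. Therefore ψ is injective.
Because the two images are disjoint, no x < 6 has ψ(x) = ψ(6), so we compute ψ⁻¹(23): 23 lies in [22, ∞), so solve 7x − 20 = 23: x = (23 + 20)/7 = 43/7.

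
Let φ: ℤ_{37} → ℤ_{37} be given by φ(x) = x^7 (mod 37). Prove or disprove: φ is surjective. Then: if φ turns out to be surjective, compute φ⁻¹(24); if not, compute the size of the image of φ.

19

Since 37 is prime, the nonzero elements of ℤ_{37} form a cyclic group of order 36.
As gcd(7, 36) = 1, raising to the 7th power is a bijection on this group: if x_1^7 ≡ x_2^7 then (x_1x_2^{−1})^7 = 1, and the only element of order dividing gcd(7, 36) = 1 is 1, so x_1 = x_2.
With φ(0) = 0 this makes φ injective on all of ℤ_{37}, hence bijective (finite equal-size domain and codomain). In particular φ is surjective.
Since φ is surjective, we find the preimage of 24. The inverse of x ↦ x^7 on (ℤ_{37})^× is x ↦ x^31, because 7·31 = 217 = 6·36 + 1 ≡ 1 (mod 36) and x^{36} = 1 for x ≠ 0 (Fermat). So φ⁻¹(24) = 24^31 mod 37.
Repeated squaring mod 37: 24^1 ≡ 24, 24^2 ≡ 24² = 576 ≡ 21, 24^4 ≡ 21² = 441 ≡ 34, 24^8 ≡ 34² = 1156 ≡ 9, 24^16 ≡ 9² = 81 ≡ 7. Since 31 = 16 + 8 + 4 + 2 + 1, 24^31 ≡ 7·9·34·21·24: 7·9 = 63 ≡ 26, then 26·34 = 884 ≡ 33, then 33·21 = 693 ≡ 27, then 27·24 = 648 ≡ 19. So 24^31 ≡ 19 (mod 37).
Hence φ⁻¹(24) = 19.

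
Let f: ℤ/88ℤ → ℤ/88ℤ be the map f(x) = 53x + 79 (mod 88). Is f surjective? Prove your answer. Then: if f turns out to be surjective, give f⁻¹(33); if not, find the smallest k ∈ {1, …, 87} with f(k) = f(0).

34

Since gcd(53, 88) = 1, 53 is invertible modulo 88. Euclid's algorithm: 88 = 1·53 + 35, 53 = 1·35 + 18, 35 = 1·18 + 17, 18 = 1·17 + 1; back-substituting gives 1 = 5·53 − 3·88, so 53⁻¹ ≡ 5 (mod 88).
Then y ↦ 5(y − 79) is a two-sided inverse to f, so every y ∈ ℤ/88ℤ has a preimage.
Therefore f is surjective.
Since f is surjective, we find f⁻¹(33): we need 53x ≡ 33 − 79 ≡ 42 (mod 88). Using 53⁻¹ = 5: x ≡ 5·42 = 210 = 2·88 + 34, so x = 34.
Check: f(34) = 53·34 + 79 = 1881 = 21·88 + 33 ≡ 33 (mod 88).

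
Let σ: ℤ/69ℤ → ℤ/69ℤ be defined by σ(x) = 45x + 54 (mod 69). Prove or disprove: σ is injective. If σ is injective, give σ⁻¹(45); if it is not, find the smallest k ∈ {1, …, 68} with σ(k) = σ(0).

By definition, σ is injective when σ(u) = σ(v) forces u = v.
We have gcd(45, 69) = 3 > 1. Taking u = 0 and v = 23: σ(0) = 54 and σ(23) = 45·23 + 54 = 1089 ≡ 54 (mod 69).
So σ(0) = σ(23) while 0 ≠ 23, so σ is not injective.
Since σ is not injective, we find the least positive k with σ(k) = σ(0): this means 45k ≡ 0 (mod 69), i.e. 69 ∣ 45k. Since gcd(45, 69) = 3, dividing through by 3 this holds exactly when 23 ∣ 15k, and as gcd(15, 23) = 1, exactly when 23 ∣ k.
The smallest positive such k is 23.

23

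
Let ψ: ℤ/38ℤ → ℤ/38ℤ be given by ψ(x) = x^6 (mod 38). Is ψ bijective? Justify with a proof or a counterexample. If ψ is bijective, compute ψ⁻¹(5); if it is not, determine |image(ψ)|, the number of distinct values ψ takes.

ψ(3): Repeated squaring mod 38: 3^1 ≡ 3, 3^2 ≡ 3² = 9, 3^4 ≡ 9² = 81 ≡ 5. Since 6 = 4 + 2, 3^6 ≡ 5·9: 5·9 = 45 ≡ 7. So 3^6 ≡ 7 (mod 38).
ψ(5): Repeated squaring mod 38: 5^1 ≡ 5, 5^2 ≡ 5² = 25, 5^4 ≡ 25² = 625 ≡ 17. Since 6 = 4 + 2, 5^6 ≡ 17·25: 17·25 = 425 ≡ 7. So 5^6 ≡ 7 (mod 38).
So ψ(3) = ψ(5) = 7 while 3 ≠ 5, therefore ψ is not injective, hence not bijective.
Since ψ is not bijective, we determine |image(ψ)|. Computing x^6 mod 38 for each x (by repeated squaring, reducing mod 38 at every step), the values ψ(0), ψ(1), …, ψ(37) are: 0, 1, 26, 7, 30, 7, 30, 1, 20, 11, 30, 1, 20, 11, 26, 11, 26, 7, 20, 19, 20, 7, 26, 11, 26, 11, 20, 1, 30, 11, 20, 1, 30, 7, 30, 7, 26, 1.
The distinct values are {0, 1, 7, 11, 19, 20, 26, 30}; there are 8 of them.

8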